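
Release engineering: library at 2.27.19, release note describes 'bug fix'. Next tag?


Current: 2.27.19
Change category: 'bug fix' → patch bump
SemVer rule: patch bump → increment PATCH (MAJOR and MINOR unchanged)
New: 2.27.20

2.27.20


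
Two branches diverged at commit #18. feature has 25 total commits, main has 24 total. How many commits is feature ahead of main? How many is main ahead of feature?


Common ancestor: commit #18
feature commits after divergence: 25 - 18 = 7
main commits after divergence: 24 - 18 = 6
feature is 7 commits ahead of main
main is 6 commits ahead of feature

feature ahead: 7, main ahead: 6


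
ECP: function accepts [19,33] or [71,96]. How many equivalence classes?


Valid ranges: [19,33] and [71,96]
Class 1: x < 19 — invalid
Class 2: 19 ≤ x ≤ 33 — valid
Class 3: 33 < x < 71 — invalid (gap between ranges)
Class 4: 71 ≤ x ≤ 96 — valid
Class 5: x > 96 — invalid
Total equivalence classes: 5

5 equivalence classes


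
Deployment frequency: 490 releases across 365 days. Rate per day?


Formula: deployments per day = releases / days
= 490 / 365
= 1.342 deploys/day
(equivalently, 9.4 deploys/week)

1.342 deploys/day


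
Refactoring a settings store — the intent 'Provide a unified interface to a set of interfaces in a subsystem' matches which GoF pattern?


This matches the Facade pattern

Facade


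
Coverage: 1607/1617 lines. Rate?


Coverage = covered / total * 100
Coverage = 1607 / 1617 * 100
Coverage = 99.38%

99.38%


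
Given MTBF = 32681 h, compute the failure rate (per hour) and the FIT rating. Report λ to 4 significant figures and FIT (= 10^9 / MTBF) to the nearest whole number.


Formula: λ = 1 / MTBF; FIT = λ × 1e9 = 1e9 / MTBF
λ = 1 / 32681 ≈ 3.060e-05 failures/hour
FIT = 1e9 / 32681 ≈ 30599 failures per 1e9 hours (nearest whole number)

λ = 3.060e-05 /h, FIT = 30599


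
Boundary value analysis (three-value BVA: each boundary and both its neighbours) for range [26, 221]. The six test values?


Range: [26, 221]
Boundaries: just below min, min, min+1, max-1, max, just above max
Values: [25, 26, 27, 220, 221, 222]

[25, 26, 27, 220, 221, 222]


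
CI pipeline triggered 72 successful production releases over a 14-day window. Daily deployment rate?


Formula: deployments per day = releases / days
= 72 / 14
= 5.143 deploys/day
(equivalently, 36.0 deploys/week)

5.143 deploys/day


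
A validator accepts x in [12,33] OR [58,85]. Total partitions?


Valid ranges: [12,33] and [58,85]
Class 1: x < 12 — invalid
Class 2: 12 ≤ x ≤ 33 — valid
Class 3: 33 < x < 58 — invalid (gap between ranges)
Class 4: 58 ≤ x ≤ 85 — valid
Class 5: x > 85 — invalid
Total equivalence classes: 5

5 equivalence classes


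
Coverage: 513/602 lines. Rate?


Coverage = covered / total * 100
Coverage = 513 / 602 * 100
Coverage = 85.22%

85.22%


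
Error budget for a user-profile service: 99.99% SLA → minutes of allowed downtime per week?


Formula: allowed downtime = period * (100 - SLA) / 100
Period (week) = 10080 minutes
Unavailability fraction = (100 - 99.99) / 100
Allowed downtime = 10080 * (100 - 99.99) / 100
Allowed downtime = 1.008 minutes

1.008 minutes


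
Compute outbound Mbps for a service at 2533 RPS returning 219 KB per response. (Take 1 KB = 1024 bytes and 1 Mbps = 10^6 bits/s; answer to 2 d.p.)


Formula: Mbps = payload_bytes * RPS * 8 / 1e6
Payload per request = 219 KB = 219 * 1024 = 224256 bytes
Total bytes/sec = 224256 * 2533 = 568040448
Total bits/sec = 568040448 * 8 = 4544323584
Mbps = 4544323584 / 1e6 = 4544.32

4544.32 Mbps


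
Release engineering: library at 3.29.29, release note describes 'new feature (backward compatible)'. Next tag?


Current: 3.29.29
Change category: 'new feature (backward compatible)' → minor bump
SemVer rule: minor bump → increment MINOR, reset PATCH to 0 (MAJOR unchanged)
New: 3.30.0

3.30.0


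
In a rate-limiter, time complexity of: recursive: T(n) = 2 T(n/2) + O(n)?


Reasoning: master theorem case 2 (merge-sort recurrence)
Complexity: O(n log n)

O(n log n)


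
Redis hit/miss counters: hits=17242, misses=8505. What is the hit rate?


Formula: hit rate = hits / (hits + misses) * 100
hit rate = 17242 / (17242 + 8505) * 100
hit rate = 17242 / 25747 * 100
hit rate = 66.97%

66.97%


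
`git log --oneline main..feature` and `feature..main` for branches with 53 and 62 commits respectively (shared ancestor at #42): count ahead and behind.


Common ancestor: commit #42
feature commits after divergence: 53 - 42 = 11
main commits after divergence: 62 - 42 = 20
feature is 11 commits ahead of main
main is 20 commits ahead of feature

feature ahead: 11, main ahead: 20


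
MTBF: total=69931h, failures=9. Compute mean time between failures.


Formula: MTBF = Total operating time / Number of failures
MTBF = 69931 / 9
MTBF = 7770.11 hours

7770.11 hours


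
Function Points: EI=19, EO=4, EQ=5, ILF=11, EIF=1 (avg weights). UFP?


UFP = EI*4 + EO*5 + EQ*4 + ILF*10 + EIF*7
UFP = 19*4 + 4*5 + 5*4 + 11*10 + 1*7
UFP = 76 + 20 + 20 + 110 + 7
UFP = 233

233


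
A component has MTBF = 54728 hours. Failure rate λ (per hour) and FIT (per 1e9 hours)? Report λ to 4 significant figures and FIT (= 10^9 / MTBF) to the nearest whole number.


Formula: λ = 1 / MTBF; FIT = λ × 1e9 = 1e9 / MTBF
λ = 1 / 54728 ≈ 1.827e-05 failures/hour
FIT = 1e9 / 54728 ≈ 18272 failures per 1e9 hours (nearest whole number)

λ = 1.827e-05 /h, FIT = 18272


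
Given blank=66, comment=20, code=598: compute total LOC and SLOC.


Total LOC = blank + comment + code
Total LOC = 66 + 20 + 598 = 684
SLOC (source only) = code = 598

Total LOC: 684, SLOC: 598


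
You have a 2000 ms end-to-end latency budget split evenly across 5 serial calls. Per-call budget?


Formula: per_stage = total_budget / stages
per_stage = 2000 / 5
per_stage = 400.0 ms

400.0 ms


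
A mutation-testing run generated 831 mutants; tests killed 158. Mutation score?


Mutation score = killed / total * 100
Mutation score = 158 / 831 * 100
Mutation score = 19.01%

19.01%


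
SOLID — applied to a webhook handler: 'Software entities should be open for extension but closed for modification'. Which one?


This describes the Open/Closed Principle (OCP)

Open/Closed Principle (OCP)


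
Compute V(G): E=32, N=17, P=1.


Formula: V(G) = E - N + 2P
V(G) = 32 - 17 + 2*1
V(G) = 15 + 2
V(G) = 17

17


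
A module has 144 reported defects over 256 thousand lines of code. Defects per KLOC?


Defect density = defects / KLOC
Defect density = 144 / 256
Defect density = 0.563 defects/KLOC

0.563 defects/KLOC


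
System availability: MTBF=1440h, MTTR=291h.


Availability = MTBF / (MTBF + MTTR)
Availability = 1440 / (1440 + 291)
Availability = 1440 / 1731
Availability = 83.1889%

83.1889%


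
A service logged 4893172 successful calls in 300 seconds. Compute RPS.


Formula: throughput = requests / seconds
throughput = 4893172 / 300
throughput = 16310.57 requests/second

16310.57 requests/second


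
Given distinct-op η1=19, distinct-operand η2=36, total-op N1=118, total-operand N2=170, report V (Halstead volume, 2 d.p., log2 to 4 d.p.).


Formula: V = N * log2(η), where N = N1 + N2 and η = η1 + η2
η = 19 + 36 = 55
N = 118 + 170 = 288
log2(55) ≈ 5.7814
V = 288 * 5.7814 = 1665.04

1665.04


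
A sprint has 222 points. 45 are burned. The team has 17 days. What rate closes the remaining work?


Formula: Required rate = Remaining points / Days left
Remaining = 222 - 45 = 177 points
Required rate = 177 / 17 = 10.41 points/day

10.41 points/day


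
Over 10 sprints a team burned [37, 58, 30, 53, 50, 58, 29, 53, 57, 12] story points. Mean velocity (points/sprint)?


Formula: Avg velocity = Total points / Number of sprints
Points: [37, 58, 30, 53, 50, 58, 29, 53, 57, 12]
Sum = 37 + 58 + 30 + 53 + 50 + 58 + 29 + 53 + 57 + 12 = 437
Avg velocity = 437 / 10 = 43.7 points/sprint

43.7 points/sprint


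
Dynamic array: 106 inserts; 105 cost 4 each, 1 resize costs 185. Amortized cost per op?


Formula: Amortized cost = Total cost / Operations
Total cost = (105 * 4) + (1 * 185)
Total cost = 420 + 185 = 605
Amortized = 605 / 106 = 5.7075

5.7075


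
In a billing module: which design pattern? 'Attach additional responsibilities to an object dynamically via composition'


This matches the Decorator pattern

Decorator


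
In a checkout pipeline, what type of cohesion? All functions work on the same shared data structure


Reasoning: Functions share data
Type: Communicational cohesion

Communicational cohesion


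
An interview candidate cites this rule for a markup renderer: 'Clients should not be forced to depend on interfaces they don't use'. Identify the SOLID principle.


This describes the Interface Segregation Principle (ISP)

Interface Segregation Principle (ISP)


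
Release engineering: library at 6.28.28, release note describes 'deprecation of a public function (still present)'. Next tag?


Current: 6.28.28
Change category: 'deprecation of a public function (still present)' → minor bump
SemVer rule: minor bump → increment MINOR, reset PATCH to 0 (MAJOR unchanged)
New: 6.29.0

6.29.0


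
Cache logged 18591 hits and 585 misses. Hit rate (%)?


Formula: hit rate = hits / (hits + misses) * 100
hit rate = 18591 / (18591 + 585) * 100
hit rate = 18591 / 19176 * 100
hit rate = 96.95%

96.95%


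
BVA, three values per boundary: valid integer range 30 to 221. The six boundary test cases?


Range: [30, 221]
Boundaries: just below min, min, min+1, max-1, max, just above max
Values: [29, 30, 31, 220, 221, 222]

[29, 30, 31, 220, 221, 222]


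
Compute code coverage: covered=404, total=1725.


Coverage = covered / total * 100
Coverage = 404 / 1725 * 100
Coverage = 23.42%

23.42%


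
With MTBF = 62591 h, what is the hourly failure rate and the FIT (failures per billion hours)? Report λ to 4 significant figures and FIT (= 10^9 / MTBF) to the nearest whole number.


Formula: λ = 1 / MTBF; FIT = λ × 1e9 = 1e9 / MTBF
λ = 1 / 62591 ≈ 1.598e-05 failures/hour
FIT = 1e9 / 62591 ≈ 15977 failures per 1e9 hours (nearest whole number)

λ = 1.598e-05 /h, FIT = 15977


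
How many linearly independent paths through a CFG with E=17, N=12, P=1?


Formula: V(G) = E - N + 2P
V(G) = 17 - 12 + 2*1
V(G) = 5 + 2
V(G) = 7

7


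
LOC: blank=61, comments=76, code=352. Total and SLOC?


Total LOC = blank + comment + code
Total LOC = 61 + 76 + 352 = 489
SLOC (source only) = code = 352

Total LOC: 489, SLOC: 352


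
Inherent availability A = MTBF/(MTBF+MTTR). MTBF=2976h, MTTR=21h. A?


Availability = MTBF / (MTBF + MTTR)
Availability = 2976 / (2976 + 21)
Availability = 2976 / 2997
Availability = 99.2993%

99.2993%


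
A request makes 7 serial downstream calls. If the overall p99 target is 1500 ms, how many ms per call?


Formula: per_stage = total_budget / stages
per_stage = 1500 / 7
per_stage = 214.29 ms

214.29 ms


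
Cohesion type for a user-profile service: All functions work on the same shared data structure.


Reasoning: Functions share data
Type: Communicational cohesion

Communicational cohesion


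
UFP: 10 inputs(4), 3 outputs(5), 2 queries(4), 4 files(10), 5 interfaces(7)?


UFP = EI*4 + EO*5 + EQ*4 + ILF*10 + EIF*7
UFP = 10*4 + 3*5 + 2*4 + 4*10 + 5*7
UFP = 40 + 15 + 8 + 40 + 35
UFP = 138

138


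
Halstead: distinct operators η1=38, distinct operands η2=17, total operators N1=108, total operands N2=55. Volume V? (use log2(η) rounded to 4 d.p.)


Formula: V = N * log2(η), where N = N1 + N2 and η = η1 + η2
η = 38 + 17 = 55
N = 108 + 55 = 163
log2(55) ≈ 5.7814
V = 163 * 5.7814 = 942.37

942.37


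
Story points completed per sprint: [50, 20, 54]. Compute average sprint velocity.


Formula: Avg velocity = Total points / Number of sprints
Points: [50, 20, 54]
Sum = 50 + 20 + 54 = 124
Avg velocity = 124 / 3 = 41.33 points/sprint

41.33 points/sprint


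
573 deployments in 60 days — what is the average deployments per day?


Formula: deployments per day = releases / days
= 573 / 60
= 9.55 deploys/day
(equivalently, 66.85 deploys/week)

9.55 deploys/day


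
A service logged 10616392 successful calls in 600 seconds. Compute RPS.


Formula: throughput = requests / seconds
throughput = 10616392 / 600
throughput = 17693.99 requests/second

17693.99 requests/second


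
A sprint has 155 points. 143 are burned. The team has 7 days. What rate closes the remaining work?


Formula: Required rate = Remaining points / Days left
Remaining = 155 - 143 = 12 points
Required rate = 12 / 7 = 1.71 points/day

1.71 points/day


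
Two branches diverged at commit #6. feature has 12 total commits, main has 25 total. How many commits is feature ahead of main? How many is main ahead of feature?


Common ancestor: commit #6
feature commits after divergence: 12 - 6 = 6
main commits after divergence: 25 - 6 = 19
feature is 6 commits ahead of main
main is 19 commits ahead of feature

feature ahead: 6, main ahead: 19


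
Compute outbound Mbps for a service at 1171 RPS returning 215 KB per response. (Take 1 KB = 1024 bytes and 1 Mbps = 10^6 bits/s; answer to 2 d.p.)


Formula: Mbps = payload_bytes * RPS * 8 / 1e6
Payload per request = 215 KB = 215 * 1024 = 220160 bytes
Total bytes/sec = 220160 * 1171 = 257807360
Total bits/sec = 257807360 * 8 = 2062458880
Mbps = 2062458880 / 1e6 = 2062.46

2062.46 Mbps


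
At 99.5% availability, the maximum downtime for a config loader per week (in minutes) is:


Formula: allowed downtime = period * (100 - SLA) / 100
Period (week) = 10080 minutes
Unavailability fraction = (100 - 99.5) / 100
Allowed downtime = 10080 * (100 - 99.5) / 100
Allowed downtime = 50.4 minutes

50.4 minutes


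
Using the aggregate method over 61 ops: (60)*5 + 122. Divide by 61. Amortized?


Formula: Amortized cost = Total cost / Operations
Total cost = (60 * 5) + (1 * 122)
Total cost = 300 + 122 = 422
Amortized = 422 / 61 = 6.918

6.918


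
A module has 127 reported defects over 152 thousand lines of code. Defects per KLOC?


Defect density = defects / KLOC
Defect density = 127 / 152
Defect density = 0.836 defects/KLOC

0.836 defects/KLOC


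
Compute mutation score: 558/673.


Mutation score = killed / total * 100
Mutation score = 558 / 673 * 100
Mutation score = 82.91%

82.91%


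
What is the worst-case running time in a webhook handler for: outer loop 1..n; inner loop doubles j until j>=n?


Reasoning: linear outer times logarithmic inner
Complexity: O(n log n)

O(n log n)


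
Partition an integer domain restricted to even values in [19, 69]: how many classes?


Constraint: even integers in [19, 69]
Class 1: x < 19 — out-of-range invalid
Class 2: x in [19,69] but odd — wrong type invalid
Class 3: x in [19,69] and even — valid
Class 4: x > 69 — out-of-range invalid
Total equivalence classes: 4

4 equivalence classes


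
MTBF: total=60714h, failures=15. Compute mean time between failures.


Formula: MTBF = Total operating time / Number of failures
MTBF = 60714 / 15
MTBF = 4047.6 hours

4047.6 hours


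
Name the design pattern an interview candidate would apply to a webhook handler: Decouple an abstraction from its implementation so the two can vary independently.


This matches the Bridge pattern

Bridge


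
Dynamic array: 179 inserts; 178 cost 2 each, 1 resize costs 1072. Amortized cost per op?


Formula: Amortized cost = Total cost / Operations
Total cost = (178 * 2) + (1 * 1072)
Total cost = 356 + 1072 = 1428
Amortized = 1428 / 179 = 7.9777

7.9777


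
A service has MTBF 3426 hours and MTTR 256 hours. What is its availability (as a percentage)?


Availability = MTBF / (MTBF + MTTR)
Availability = 3426 / (3426 + 256)
Availability = 3426 / 3682
Availability = 93.0473%

93.0473%


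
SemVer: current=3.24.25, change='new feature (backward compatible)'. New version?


Current: 3.24.25
Change category: 'new feature (backward compatible)' → minor bump
SemVer rule: minor bump → increment MINOR, reset PATCH to 0 (MAJOR unchanged)
New: 3.25.0

3.25.0


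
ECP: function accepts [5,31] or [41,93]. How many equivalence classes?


Valid ranges: [5,31] and [41,93]
Class 1: x < 5 — invalid
Class 2: 5 ≤ x ≤ 31 — valid
Class 3: 31 < x < 41 — invalid (gap between ranges)
Class 4: 41 ≤ x ≤ 93 — valid
Class 5: x > 93 — invalid
Total equivalence classes: 5

5 equivalence classes


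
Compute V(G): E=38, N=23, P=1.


Formula: V(G) = E - N + 2P
V(G) = 38 - 23 + 2*1
V(G) = 15 + 2
V(G) = 17

17


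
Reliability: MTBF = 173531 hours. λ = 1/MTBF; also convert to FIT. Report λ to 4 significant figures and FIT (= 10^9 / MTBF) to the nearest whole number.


Formula: λ = 1 / MTBF; FIT = λ × 1e9 = 1e9 / MTBF
λ = 1 / 173531 ≈ 5.763e-06 failures/hour
FIT = 1e9 / 173531 ≈ 5763 failures per 1e9 hours (nearest whole number)

λ = 5.763e-06 /h, FIT = 5763


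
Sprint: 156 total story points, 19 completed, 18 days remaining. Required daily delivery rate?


Formula: Required rate = Remaining points / Days left
Remaining = 156 - 19 = 137 points
Required rate = 137 / 18 = 7.61 points/day

7.61 points/day


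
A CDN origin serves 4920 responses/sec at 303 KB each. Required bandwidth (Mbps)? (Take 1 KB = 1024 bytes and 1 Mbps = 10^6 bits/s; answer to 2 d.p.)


Formula: Mbps = payload_bytes * RPS * 8 / 1e6
Payload per request = 303 KB = 303 * 1024 = 310272 bytes
Total bytes/sec = 310272 * 4920 = 1526538240
Total bits/sec = 1526538240 * 8 = 12212305920
Mbps = 12212305920 / 1e6 = 12212.31

12212.31 Mbps


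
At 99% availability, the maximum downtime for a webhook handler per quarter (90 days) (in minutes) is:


Formula: allowed downtime = period * (100 - SLA) / 100
Period (quarter (90 days)) = 129600 minutes
Unavailability fraction = (100 - 99.0) / 100
Allowed downtime = 129600 * (100 - 99.0) / 100
Allowed downtime = 1296.0 minutes

1296.0 minutes


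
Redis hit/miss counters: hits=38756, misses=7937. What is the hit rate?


Formula: hit rate = hits / (hits + misses) * 100
hit rate = 38756 / (38756 + 7937) * 100
hit rate = 38756 / 46693 * 100
hit rate = 83.0%

83.0%


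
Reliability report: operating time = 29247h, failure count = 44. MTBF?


Formula: MTBF = Total operating time / Number of failures
MTBF = 29247 / 44
MTBF = 664.7 hours

664.7 hours


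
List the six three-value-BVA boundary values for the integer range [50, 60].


Range: [50, 60]
Boundaries: just below min, min, min+1, max-1, max, just above max
Values: [49, 50, 51, 59, 60, 61]

[49, 50, 51, 59, 60, 61]


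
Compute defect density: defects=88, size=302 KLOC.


Defect density = defects / KLOC
Defect density = 88 / 302
Defect density = 0.291 defects/KLOC

0.291 defects/KLOC


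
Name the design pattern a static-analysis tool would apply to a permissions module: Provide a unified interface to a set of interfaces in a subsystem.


This matches the Facade pattern

Facade


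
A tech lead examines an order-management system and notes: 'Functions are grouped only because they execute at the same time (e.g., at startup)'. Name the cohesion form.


Reasoning: Related by timing only
Type: Temporal cohesion

Temporal cohesion


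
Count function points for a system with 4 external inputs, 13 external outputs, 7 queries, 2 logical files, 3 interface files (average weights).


UFP = EI*4 + EO*5 + EQ*4 + ILF*10 + EIF*7
UFP = 4*4 + 13*5 + 7*4 + 2*10 + 3*7
UFP = 16 + 65 + 28 + 20 + 21
UFP = 150

150


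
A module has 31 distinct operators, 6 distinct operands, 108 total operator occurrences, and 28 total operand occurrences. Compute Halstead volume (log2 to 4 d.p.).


Formula: V = N * log2(η), where N = N1 + N2 and η = η1 + η2
η = 31 + 6 = 37
N = 108 + 28 = 136
log2(37) ≈ 5.2095
V = 136 * 5.2095 = 708.49

708.49


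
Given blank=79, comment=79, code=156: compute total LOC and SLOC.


Total LOC = blank + comment + code
Total LOC = 79 + 79 + 156 = 314
SLOC (source only) = code = 156

Total LOC: 314, SLOC: 156


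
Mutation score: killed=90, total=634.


Mutation score = killed / total * 100
Mutation score = 90 / 634 * 100
Mutation score = 14.2%

14.2%


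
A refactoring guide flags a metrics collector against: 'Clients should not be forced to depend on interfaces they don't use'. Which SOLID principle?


This describes the Interface Segregation Principle (ISP)

Interface Segregation Principle (ISP)


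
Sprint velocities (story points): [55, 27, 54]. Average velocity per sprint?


Formula: Avg velocity = Total points / Number of sprints
Points: [55, 27, 54]
Sum = 55 + 27 + 54 = 136
Avg velocity = 136 / 3 = 45.33 points/sprint

45.33 points/sprint


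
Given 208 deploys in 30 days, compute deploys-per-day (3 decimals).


Formula: deployments per day = releases / days
= 208 / 30
= 6.933 deploys/day
(equivalently, 48.53 deploys/week)

6.933 deploys/day


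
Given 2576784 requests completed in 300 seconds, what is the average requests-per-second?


Formula: throughput = requests / seconds
throughput = 2576784 / 300
throughput = 8589.28 requests/second

8589.28 requests/second


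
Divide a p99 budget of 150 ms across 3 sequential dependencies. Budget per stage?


Formula: per_stage = total_budget / stages
per_stage = 150 / 3
per_stage = 50.0 ms

50.0 ms


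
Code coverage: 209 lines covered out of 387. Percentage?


Coverage = covered / total * 100
Coverage = 209 / 387 * 100
Coverage = 54.01%

54.01%


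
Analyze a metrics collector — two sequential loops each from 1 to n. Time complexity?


Reasoning: sequential dominates: O(n) + O(n) = O(n)
Complexity: O(n)

O(n)


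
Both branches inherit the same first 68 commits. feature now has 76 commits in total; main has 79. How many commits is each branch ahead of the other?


Common ancestor: commit #68
feature commits after divergence: 76 - 68 = 8
main commits after divergence: 79 - 68 = 11
feature is 8 commits ahead of main
main is 11 commits ahead of feature

feature ahead: 8, main ahead: 11


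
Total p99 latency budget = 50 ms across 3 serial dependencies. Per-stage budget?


Formula: per_stage = total_budget / stages
per_stage = 50 / 3
per_stage = 16.67 ms

16.67 ms


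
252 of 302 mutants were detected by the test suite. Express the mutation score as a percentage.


Mutation score = killed / total * 100
Mutation score = 252 / 302 * 100
Mutation score = 83.44%

83.44%


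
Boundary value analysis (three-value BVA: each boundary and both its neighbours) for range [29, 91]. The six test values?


Range: [29, 91]
Boundaries: just below min, min, min+1, max-1, max, just above max
Values: [28, 29, 30, 90, 91, 92]

[28, 29, 30, 90, 91, 92]


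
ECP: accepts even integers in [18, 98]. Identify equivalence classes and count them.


Constraint: even integers in [18, 98]
Class 1: x < 18 — out-of-range invalid
Class 2: x in [18,98] but odd — wrong type invalid
Class 3: x in [18,98] and even — valid
Class 4: x > 98 — out-of-range invalid
Total equivalence classes: 4

4 equivalence classes


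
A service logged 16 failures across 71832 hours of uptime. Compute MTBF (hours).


Formula: MTBF = Total operating time / Number of failures
MTBF = 71832 / 16
MTBF = 4489.5 hours

4489.5 hours


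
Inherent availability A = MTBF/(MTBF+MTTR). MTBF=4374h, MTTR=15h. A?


Availability = MTBF / (MTBF + MTTR)
Availability = 4374 / (4374 + 15)
Availability = 4374 / 4389
Availability = 99.6582%

99.6582%


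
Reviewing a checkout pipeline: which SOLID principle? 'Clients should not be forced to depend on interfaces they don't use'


This describes the Interface Segregation Principle (ISP)

Interface Segregation Principle (ISP)


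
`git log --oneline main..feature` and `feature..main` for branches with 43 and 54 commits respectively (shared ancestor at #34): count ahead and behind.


Common ancestor: commit #34
feature commits after divergence: 43 - 34 = 9
main commits after divergence: 54 - 34 = 20
feature is 9 commits ahead of main
main is 20 commits ahead of feature

feature ahead: 9, main ahead: 20


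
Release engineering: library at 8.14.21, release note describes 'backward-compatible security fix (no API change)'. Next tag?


Current: 8.14.21
Change category: 'backward-compatible security fix (no API change)' → patch bump
SemVer rule: patch bump → increment PATCH (MAJOR and MINOR unchanged)
New: 8.14.22

8.14.22


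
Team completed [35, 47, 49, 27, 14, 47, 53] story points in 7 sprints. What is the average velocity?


Formula: Avg velocity = Total points / Number of sprints
Points: [35, 47, 49, 27, 14, 47, 53]
Sum = 35 + 47 + 49 + 27 + 14 + 47 + 53 = 272
Avg velocity = 272 / 7 = 38.86 points/sprint

38.86 points/sprint


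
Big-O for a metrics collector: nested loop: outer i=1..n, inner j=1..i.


Reasoning: triangle: n(n+1)/2 ~ n^2/2
Complexity: O(n^2)

O(n^2)


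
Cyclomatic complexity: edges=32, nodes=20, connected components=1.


Formula: V(G) = E - N + 2P
V(G) = 32 - 20 + 2*1
V(G) = 12 + 2
V(G) = 14

14


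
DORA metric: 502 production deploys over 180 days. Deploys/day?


Formula: deployments per day = releases / days
= 502 / 180
= 2.789 deploys/day
(equivalently, 19.52 deploys/week)

2.789 deploys/day


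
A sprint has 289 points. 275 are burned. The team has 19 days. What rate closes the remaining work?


Formula: Required rate = Remaining points / Days left
Remaining = 289 - 275 = 14 points
Required rate = 14 / 19 = 0.74 points/day

0.74 points/day


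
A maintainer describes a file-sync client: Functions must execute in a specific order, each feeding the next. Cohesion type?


Reasoning: Output of one is input to next
Type: Sequential cohesion

Sequential cohesion


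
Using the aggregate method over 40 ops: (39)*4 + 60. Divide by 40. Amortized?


Formula: Amortized cost = Total cost / Operations
Total cost = (39 * 4) + (1 * 60)
Total cost = 156 + 60 = 216
Amortized = 216 / 40 = 5.4

5.4


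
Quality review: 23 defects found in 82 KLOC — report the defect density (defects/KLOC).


Defect density = defects / KLOC
Defect density = 23 / 82
Defect density = 0.28 defects/KLOC

0.28 defects/KLOC


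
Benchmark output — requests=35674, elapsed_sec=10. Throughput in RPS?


Formula: throughput = requests / seconds
throughput = 35674 / 10
throughput = 3567.4 requests/second

3567.4 requests/second


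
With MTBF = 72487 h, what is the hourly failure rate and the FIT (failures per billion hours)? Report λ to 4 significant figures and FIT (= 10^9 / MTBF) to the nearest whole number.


Formula: λ = 1 / MTBF; FIT = λ × 1e9 = 1e9 / MTBF
λ = 1 / 72487 ≈ 1.380e-05 failures/hour
FIT = 1e9 / 72487 ≈ 13796 failures per 1e9 hours (nearest whole number)

λ = 1.380e-05 /h, FIT = 13796


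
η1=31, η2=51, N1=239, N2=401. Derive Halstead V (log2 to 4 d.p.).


Formula: V = N * log2(η), where N = N1 + N2 and η = η1 + η2
η = 31 + 51 = 82
N = 239 + 401 = 640
log2(82) ≈ 6.3576
V = 640 * 6.3576 = 4068.86

4068.86


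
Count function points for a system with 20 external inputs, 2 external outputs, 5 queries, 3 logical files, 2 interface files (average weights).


UFP = EI*4 + EO*5 + EQ*4 + ILF*10 + EIF*7
UFP = 20*4 + 2*5 + 5*4 + 3*10 + 2*7
UFP = 80 + 10 + 20 + 30 + 14
UFP = 154

154


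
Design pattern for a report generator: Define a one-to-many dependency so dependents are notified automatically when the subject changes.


This matches the Observer pattern

Observer


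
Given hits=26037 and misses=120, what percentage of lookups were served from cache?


Formula: hit rate = hits / (hits + misses) * 100
hit rate = 26037 / (26037 + 120) * 100
hit rate = 26037 / 26157 * 100
hit rate = 99.54%

99.54%


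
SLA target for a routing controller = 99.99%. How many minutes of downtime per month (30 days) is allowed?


Formula: allowed downtime = period * (100 - SLA) / 100
Period (month (30 days)) = 43200 minutes
Unavailability fraction = (100 - 99.99) / 100
Allowed downtime = 43200 * (100 - 99.99) / 100
Allowed downtime = 4.32 minutes

4.32 minutes


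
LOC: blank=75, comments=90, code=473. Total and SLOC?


Total LOC = blank + comment + code
Total LOC = 75 + 90 + 473 = 638
SLOC (source only) = code = 473

Total LOC: 638, SLOC: 473


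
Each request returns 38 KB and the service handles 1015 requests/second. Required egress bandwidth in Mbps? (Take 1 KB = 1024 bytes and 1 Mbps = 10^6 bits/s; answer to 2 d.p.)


Formula: Mbps = payload_bytes * RPS * 8 / 1e6
Payload per request = 38 KB = 38 * 1024 = 38912 bytes
Total bytes/sec = 38912 * 1015 = 39495680
Total bits/sec = 39495680 * 8 = 315965440
Mbps = 315965440 / 1e6 = 315.97

315.97 Mbps


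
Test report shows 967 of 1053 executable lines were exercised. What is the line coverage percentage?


Coverage = covered / total * 100
Coverage = 967 / 1053 * 100
Coverage = 91.83%

91.83%


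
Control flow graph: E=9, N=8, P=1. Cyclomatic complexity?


Formula: V(G) = E - N + 2P
V(G) = 9 - 8 + 2*1
V(G) = 1 + 2
V(G) = 3

3


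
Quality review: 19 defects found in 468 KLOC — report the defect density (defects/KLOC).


Defect density = defects / KLOC
Defect density = 19 / 468
Defect density = 0.041 defects/KLOC

0.041 defects/KLOC


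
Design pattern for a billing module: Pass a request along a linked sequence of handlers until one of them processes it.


This matches the Chain of Responsibility pattern

Chain of Responsibility


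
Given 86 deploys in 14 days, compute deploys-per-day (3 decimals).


Formula: deployments per day = releases / days
= 86 / 14
= 6.143 deploys/day
(equivalently, 43.0 deploys/week)

6.143 deploys/day


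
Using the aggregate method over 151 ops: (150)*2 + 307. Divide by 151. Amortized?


Formula: Amortized cost = Total cost / Operations
Total cost = (150 * 2) + (1 * 307)
Total cost = 300 + 307 = 607
Amortized = 607 / 151 = 4.0199

4.0199


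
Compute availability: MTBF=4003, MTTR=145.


Availability = MTBF / (MTBF + MTTR)
Availability = 4003 / (4003 + 145)
Availability = 4003 / 4148
Availability = 96.5043%

96.5043%


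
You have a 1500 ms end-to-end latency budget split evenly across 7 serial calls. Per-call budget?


Formula: per_stage = total_budget / stages
per_stage = 1500 / 7
per_stage = 214.29 ms

214.29 ms


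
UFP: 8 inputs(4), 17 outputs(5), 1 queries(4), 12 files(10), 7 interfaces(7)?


UFP = EI*4 + EO*5 + EQ*4 + ILF*10 + EIF*7
UFP = 8*4 + 17*5 + 1*4 + 12*10 + 7*7
UFP = 32 + 85 + 4 + 120 + 49
UFP = 290

290


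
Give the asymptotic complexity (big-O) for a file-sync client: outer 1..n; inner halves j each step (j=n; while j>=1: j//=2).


Reasoning: n times log n
Complexity: O(n log n)

O(n log n)


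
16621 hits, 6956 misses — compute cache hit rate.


Formula: hit rate = hits / (hits + misses) * 100
hit rate = 16621 / (16621 + 6956) * 100
hit rate = 16621 / 23577 * 100
hit rate = 70.5%

70.5%


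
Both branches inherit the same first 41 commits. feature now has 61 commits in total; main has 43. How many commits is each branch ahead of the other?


Common ancestor: commit #41
feature commits after divergence: 61 - 41 = 20
main commits after divergence: 43 - 41 = 2
feature is 20 commits ahead of main
main is 2 commits ahead of feature

feature ahead: 20, main ahead: 2


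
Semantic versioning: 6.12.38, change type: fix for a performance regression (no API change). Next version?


Current: 6.12.38
Change category: 'fix for a performance regression (no API change)' → patch bump
SemVer rule: patch bump → increment PATCH (MAJOR and MINOR unchanged)
New: 6.12.39

6.12.39


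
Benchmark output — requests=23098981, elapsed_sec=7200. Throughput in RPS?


Formula: throughput = requests / seconds
throughput = 23098981 / 7200
throughput = 3208.19 requests/second

3208.19 requests/second


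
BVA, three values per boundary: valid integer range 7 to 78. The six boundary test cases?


Range: [7, 78]
Boundaries: just below min, min, min+1, max-1, max, just above max
Values: [6, 7, 8, 77, 78, 79]

[6, 7, 8, 77, 78, 79]


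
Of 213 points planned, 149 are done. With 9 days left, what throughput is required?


Formula: Required rate = Remaining points / Days left
Remaining = 213 - 149 = 64 points
Required rate = 64 / 9 = 7.11 points/day

7.11 points/day


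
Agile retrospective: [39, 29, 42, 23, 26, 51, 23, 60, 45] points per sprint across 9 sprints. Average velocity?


Formula: Avg velocity = Total points / Number of sprints
Points: [39, 29, 42, 23, 26, 51, 23, 60, 45]
Sum = 39 + 29 + 42 + 23 + 26 + 51 + 23 + 60 + 45 = 338
Avg velocity = 338 / 9 = 37.56 points/sprint

37.56 points/sprint


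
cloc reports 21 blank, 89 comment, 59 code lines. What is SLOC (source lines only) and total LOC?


Total LOC = blank + comment + code
Total LOC = 21 + 89 + 59 = 169
SLOC (source only) = code = 59

Total LOC: 169, SLOC: 59


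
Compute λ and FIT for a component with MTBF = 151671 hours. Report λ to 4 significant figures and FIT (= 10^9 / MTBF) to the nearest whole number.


Formula: λ = 1 / MTBF; FIT = λ × 1e9 = 1e9 / MTBF
λ = 1 / 151671 ≈ 6.593e-06 failures/hour
FIT = 1e9 / 151671 ≈ 6593 failures per 1e9 hours (nearest whole number)

λ = 6.593e-06 /h, FIT = 6593


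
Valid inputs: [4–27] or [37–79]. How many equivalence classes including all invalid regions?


Valid ranges: [4,27] and [37,79]
Class 1: x < 4 — invalid
Class 2: 4 ≤ x ≤ 27 — valid
Class 3: 27 < x < 37 — invalid (gap between ranges)
Class 4: 37 ≤ x ≤ 79 — valid
Class 5: x > 79 — invalid
Total equivalence classes: 5

5 equivalence classes


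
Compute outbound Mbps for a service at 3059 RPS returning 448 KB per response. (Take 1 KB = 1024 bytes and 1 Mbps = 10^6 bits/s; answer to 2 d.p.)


Formula: Mbps = payload_bytes * RPS * 8 / 1e6
Payload per request = 448 KB = 448 * 1024 = 458752 bytes
Total bytes/sec = 458752 * 3059 = 1403322368
Total bits/sec = 1403322368 * 8 = 11226578944
Mbps = 11226578944 / 1e6 = 11226.58

11226.58 Mbps


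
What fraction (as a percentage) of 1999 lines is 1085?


Coverage = covered / total * 100
Coverage = 1085 / 1999 * 100
Coverage = 54.28%

54.28%


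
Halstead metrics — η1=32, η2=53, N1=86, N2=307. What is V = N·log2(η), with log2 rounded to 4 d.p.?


Formula: V = N * log2(η), where N = N1 + N2 and η = η1 + η2
η = 32 + 53 = 85
N = 86 + 307 = 393
log2(85) ≈ 6.4094
V = 393 * 6.4094 = 2518.89

2518.89


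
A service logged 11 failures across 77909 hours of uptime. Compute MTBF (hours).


Formula: MTBF = Total operating time / Number of failures
MTBF = 77909 / 11
MTBF = 7082.64 hours

7082.64 hours


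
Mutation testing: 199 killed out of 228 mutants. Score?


Mutation score = killed / total * 100
Mutation score = 199 / 228 * 100
Mutation score = 87.28%

87.28%


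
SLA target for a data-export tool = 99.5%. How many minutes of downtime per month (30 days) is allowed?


Formula: allowed downtime = period * (100 - SLA) / 100
Period (month (30 days)) = 43200 minutes
Unavailability fraction = (100 - 99.5) / 100
Allowed downtime = 43200 * (100 - 99.5) / 100
Allowed downtime = 216.0 minutes

216.0 minutes


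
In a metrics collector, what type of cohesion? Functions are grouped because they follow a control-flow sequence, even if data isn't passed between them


Reasoning: Grouped by order of execution within a routine, not by data flow
Type: Procedural cohesion

Procedural cohesion


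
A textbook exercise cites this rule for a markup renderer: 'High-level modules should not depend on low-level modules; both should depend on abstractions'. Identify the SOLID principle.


This describes the Dependency Inversion Principle (DIP)

Dependency Inversion Principle (DIP)


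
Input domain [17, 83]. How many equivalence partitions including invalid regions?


Valid range: [17, 83]
Class 1: x < 17 — invalid
Class 2: 17 ≤ x ≤ 83 — valid
Class 3: x > 83 — invalid
Total equivalence classes: 3

3 equivalence classes


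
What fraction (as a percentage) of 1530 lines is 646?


Coverage = covered / total * 100
Coverage = 646 / 1530 * 100
Coverage = 42.22%

42.22%


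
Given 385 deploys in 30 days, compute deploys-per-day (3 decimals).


Formula: deployments per day = releases / days
= 385 / 30
= 12.833 deploys/day
(equivalently, 89.83 deploys/week)

12.833 deploys/day


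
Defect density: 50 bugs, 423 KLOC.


Defect density = defects / KLOC
Defect density = 50 / 423
Defect density = 0.118 defects/KLOC

0.118 defects/KLOC


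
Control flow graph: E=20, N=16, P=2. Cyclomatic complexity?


Formula: V(G) = E - N + 2P
V(G) = 20 - 16 + 2*2
V(G) = 4 + 4
V(G) = 8

8


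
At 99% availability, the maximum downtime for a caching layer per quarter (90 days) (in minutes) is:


Formula: allowed downtime = period * (100 - SLA) / 100
Period (quarter (90 days)) = 129600 minutes
Unavailability fraction = (100 - 99.0) / 100
Allowed downtime = 129600 * (100 - 99.0) / 100
Allowed downtime = 1296.0 minutes

1296.0 minutes


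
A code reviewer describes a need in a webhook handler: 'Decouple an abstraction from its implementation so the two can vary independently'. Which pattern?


This matches the Bridge pattern

Bridge


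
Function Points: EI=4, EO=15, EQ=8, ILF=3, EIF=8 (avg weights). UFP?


UFP = EI*4 + EO*5 + EQ*4 + ILF*10 + EIF*7
UFP = 4*4 + 15*5 + 8*4 + 3*10 + 8*7
UFP = 16 + 75 + 32 + 30 + 56
UFP = 209

209


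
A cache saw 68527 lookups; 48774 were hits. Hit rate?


Formula: hit rate = hits / (hits + misses) * 100
hit rate = 48774 / (48774 + 19753) * 100
hit rate = 48774 / 68527 * 100
hit rate = 71.17%

71.17%


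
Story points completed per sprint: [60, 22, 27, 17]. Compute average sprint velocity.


Formula: Avg velocity = Total points / Number of sprints
Points: [60, 22, 27, 17]
Sum = 60 + 22 + 27 + 17 = 126
Avg velocity = 126 / 4 = 31.5 points/sprint

31.5 points/sprint


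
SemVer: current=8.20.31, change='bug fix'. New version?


Current: 8.20.31
Change category: 'bug fix' → patch bump
SemVer rule: patch bump → increment PATCH (MAJOR and MINOR unchanged)
New: 8.20.32

8.20.32


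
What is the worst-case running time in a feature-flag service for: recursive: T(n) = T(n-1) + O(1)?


Reasoning: linear recursion with constant work per frame
Complexity: O(n)

O(n)


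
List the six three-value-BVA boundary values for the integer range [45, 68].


Range: [45, 68]
Boundaries: just below min, min, min+1, max-1, max, just above max
Values: [44, 45, 46, 67, 68, 69]

[44, 45, 46, 67, 68, 69]


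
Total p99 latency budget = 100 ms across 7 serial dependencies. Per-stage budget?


Formula: per_stage = total_budget / stages
per_stage = 100 / 7
per_stage = 14.29 ms

14.29 ms


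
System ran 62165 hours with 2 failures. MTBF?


Formula: MTBF = Total operating time / Number of failures
MTBF = 62165 / 2
MTBF = 31082.5 hours

31082.5 hours


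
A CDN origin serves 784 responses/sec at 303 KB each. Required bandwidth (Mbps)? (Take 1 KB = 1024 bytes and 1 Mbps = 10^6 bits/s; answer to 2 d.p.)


Formula: Mbps = payload_bytes * RPS * 8 / 1e6
Payload per request = 303 KB = 303 * 1024 = 310272 bytes
Total bytes/sec = 310272 * 784 = 243253248
Total bits/sec = 243253248 * 8 = 1946025984
Mbps = 1946025984 / 1e6 = 1946.03

1946.03 Mbps


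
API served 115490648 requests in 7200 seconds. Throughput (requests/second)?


Formula: throughput = requests / seconds
throughput = 115490648 / 7200
throughput = 16040.37 requests/second

16040.37 requests/second
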